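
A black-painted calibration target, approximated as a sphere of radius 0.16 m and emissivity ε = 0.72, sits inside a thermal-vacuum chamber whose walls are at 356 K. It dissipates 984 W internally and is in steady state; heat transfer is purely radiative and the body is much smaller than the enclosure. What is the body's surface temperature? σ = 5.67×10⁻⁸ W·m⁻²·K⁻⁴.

T ≈ 549 K

For a small grey body in a large enclosure, net radiated power = εσA(T⁴ − T_w⁴).
Steady state: P = εσA(T⁴ − T_w⁴) with A = 4πr² = 0.3217 m².
T⁴ = P/(εσA) + T_w⁴ = 984/(0.72·5.67×10⁻⁸·0.3217) + (356)⁴
    = 7.493×10¹⁰ + 1.606×10¹⁰ = 9.099×10¹⁰ K⁴.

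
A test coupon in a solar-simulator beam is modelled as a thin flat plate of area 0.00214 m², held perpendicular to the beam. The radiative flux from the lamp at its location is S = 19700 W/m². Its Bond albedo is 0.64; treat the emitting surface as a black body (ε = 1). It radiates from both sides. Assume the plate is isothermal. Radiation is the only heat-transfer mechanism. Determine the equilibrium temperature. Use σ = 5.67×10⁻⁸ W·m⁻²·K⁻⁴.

T ≈ 500 K

At equilibrium, absorbed power = emitted power.
Absorbing cross-section = A = 0.002140 m²; emitting surface = 2A = 0.004280 m² (ratio 2).
(1−a)S·A_cross = εσ·A_surf·T⁴  ⇒  T⁴ = (1−a)S/(2σ).
T⁴ = 0.360·19700/(2·5.67×10⁻⁸) = 6.254×10¹⁰ K⁴.
T = (6.254×10¹⁰)^(1/4).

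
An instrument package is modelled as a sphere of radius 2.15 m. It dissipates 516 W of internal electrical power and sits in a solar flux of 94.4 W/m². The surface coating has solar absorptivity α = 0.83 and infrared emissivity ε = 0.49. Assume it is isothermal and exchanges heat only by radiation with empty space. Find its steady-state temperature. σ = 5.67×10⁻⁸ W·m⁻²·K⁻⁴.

At steady state, absorbed solar power + internal power = radiated power.
Absorbed: α·S·A_cross = 0.83·94.4·14.52 = 1138 W (cross-section πr²).
Total input = 1138 + 516 = 1654 W.
Radiated: εσ·A_surf·T⁴ with A_surf = 4πr² = 58.09 m².
T⁴ = 1654/(0.49·5.67×10⁻⁸·58.09) = 1.025×10⁹ K⁴.

T ≈ 179 K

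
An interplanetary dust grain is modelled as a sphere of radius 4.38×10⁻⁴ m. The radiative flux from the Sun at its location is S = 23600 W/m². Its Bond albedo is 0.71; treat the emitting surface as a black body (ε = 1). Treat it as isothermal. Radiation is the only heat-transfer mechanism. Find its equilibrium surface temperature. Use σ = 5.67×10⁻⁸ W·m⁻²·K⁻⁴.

T ≈ 417 K

At equilibrium, absorbed power = emitted power.
Absorbing cross-section = πr² = 6.027×10⁻⁷ m²; emitting surface = 4πr² = 2.411×10⁻⁶ m² (ratio 4).
(1−a)S·A_cross = εσ·A_surf·T⁴  ⇒  T⁴ = (1−a)S/(4σ).
T⁴ = 0.290·23600/(4·5.67×10⁻⁸) = 3.018×10¹⁰ K⁴.
T = (3.018×10¹⁰)^(1/4).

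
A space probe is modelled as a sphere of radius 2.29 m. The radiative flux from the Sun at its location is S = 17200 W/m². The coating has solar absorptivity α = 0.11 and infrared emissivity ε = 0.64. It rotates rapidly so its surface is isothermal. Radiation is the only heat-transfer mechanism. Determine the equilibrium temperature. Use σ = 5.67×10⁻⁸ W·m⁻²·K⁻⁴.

At equilibrium, absorbed power = emitted power.
Absorbing cross-section = πr² = 16.47 m²; emitting surface = 4πr² = 65.90 m² (ratio 4).
αS·A_cross = εσ·A_surf·T⁴  ⇒  T⁴ = αS/(ε·4σ).
T⁴ = 0.110·17200/(0.64·4·5.67×10⁻⁸) = 1.303×10¹⁰ K⁴.
T = (1.303×10¹⁰)^(1/4).

T ≈ 338 K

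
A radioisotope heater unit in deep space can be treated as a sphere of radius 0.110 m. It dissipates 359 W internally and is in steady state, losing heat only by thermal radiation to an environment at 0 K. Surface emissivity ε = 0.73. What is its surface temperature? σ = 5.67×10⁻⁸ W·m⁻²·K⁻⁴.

T ≈ 489 K

Steady state: internal power = radiated power, P = εσA T⁴.
Radiating area A = 4πr² = 0.1521 m².
T⁴ = P/(εσA) = 359/(0.73·5.67×10⁻⁸·0.1521) = 5.704×10¹⁰ K⁴.
T = (5.704×10¹⁰)^(1/4).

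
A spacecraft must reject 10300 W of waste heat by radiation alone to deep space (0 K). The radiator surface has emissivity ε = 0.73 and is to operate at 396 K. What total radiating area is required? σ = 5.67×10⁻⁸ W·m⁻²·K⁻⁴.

A ≈ 10.1 m²

P = εσA T⁴ ⇒ A = P/(εσT⁴).
T⁴ = 2.459×10¹⁰ K⁴.
A = 10300/(0.73 × 5.67×10⁻⁸ × 2.459×10¹⁰).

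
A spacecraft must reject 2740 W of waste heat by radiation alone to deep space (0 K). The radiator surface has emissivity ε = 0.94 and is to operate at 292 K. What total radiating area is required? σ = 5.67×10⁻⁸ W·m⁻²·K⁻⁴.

P = εσA T⁴ ⇒ A = P/(εσT⁴).
T⁴ = 7.270×10⁹ K⁴.
A = 2740/(0.94 × 5.67×10⁻⁸ × 7.270×10⁹).

A ≈ 7.07 m²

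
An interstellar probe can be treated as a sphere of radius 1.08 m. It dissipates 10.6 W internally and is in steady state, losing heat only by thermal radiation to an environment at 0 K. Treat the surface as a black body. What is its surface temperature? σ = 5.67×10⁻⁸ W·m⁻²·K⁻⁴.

T ≈ 59.8 K

Steady state: internal power = radiated power, P = εσA T⁴.
Radiating area A = 4πr² = 14.66 m².
T⁴ = P/(εσA) = 10.6/(1.0·5.67×10⁻⁸·14.66) = 1.275×10⁷ K⁴.
T = (1.275×10⁷)^(1/4).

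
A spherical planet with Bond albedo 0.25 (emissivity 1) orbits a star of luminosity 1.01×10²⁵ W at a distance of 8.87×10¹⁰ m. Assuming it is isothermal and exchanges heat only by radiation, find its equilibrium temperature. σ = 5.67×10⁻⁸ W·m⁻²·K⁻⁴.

T ≈ 136 K

First find the stellar flux at distance d: S = L/(4πd²) = 1.01×10²⁵/(4π·(8.87×10¹⁰)²) = 102.2 W/m².
For an isothermal sphere, absorbed (1−a)S·πr² = emitted σ·4πr²·T⁴, so T⁴ = (1−a)S/(4σ).
T⁴ = 0.750·102.2/(4·5.67×10⁻⁸) = 3.378×10⁸ K⁴.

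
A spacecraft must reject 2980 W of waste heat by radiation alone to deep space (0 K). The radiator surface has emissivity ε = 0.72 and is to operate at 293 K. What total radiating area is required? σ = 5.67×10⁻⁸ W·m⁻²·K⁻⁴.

A ≈ 9.90 m²

P = εσA T⁴ ⇒ A = P/(εσT⁴).
T⁴ = 7.370×10⁹ K⁴.
A = 2980/(0.72 × 5.67×10⁻⁸ × 7.370×10⁹).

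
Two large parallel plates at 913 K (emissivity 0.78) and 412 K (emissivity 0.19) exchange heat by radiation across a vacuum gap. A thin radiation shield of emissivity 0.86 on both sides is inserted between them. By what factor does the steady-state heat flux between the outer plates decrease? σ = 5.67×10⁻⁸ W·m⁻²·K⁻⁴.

factor ≈ 1.24

Without shield: q₀ = σΔ(T⁴)/(1/ε₁+1/ε₂−1) with denominator 5.545.
With shield the two gaps are in series; the resistances add: (1/ε₁+1/ε_s−1)+(1/ε_s+1/ε₂−1) = 1.445+5.426 = 6.871.
Heat-flux ratio q₀/q = 6.871/5.545.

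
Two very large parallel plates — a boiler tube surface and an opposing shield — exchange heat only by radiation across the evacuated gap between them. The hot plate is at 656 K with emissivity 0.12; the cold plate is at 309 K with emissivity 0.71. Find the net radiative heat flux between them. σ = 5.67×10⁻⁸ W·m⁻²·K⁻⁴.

For two infinite grey parallel plates, q = σ(T₁⁴ − T₂⁴)/(1/ε₁ + 1/ε₂ − 1).
T₁⁴ − T₂⁴ = 1.852×10¹¹ − 9.117×10⁹ = 1.761×10¹¹ K⁴.
1/ε₁ + 1/ε₂ − 1 = 8.333 + 1.408 − 1 = 8.742.
q = 5.67×10⁻⁸ × 1.761×10¹¹ / 8.742.

q ≈ 1140 W/m²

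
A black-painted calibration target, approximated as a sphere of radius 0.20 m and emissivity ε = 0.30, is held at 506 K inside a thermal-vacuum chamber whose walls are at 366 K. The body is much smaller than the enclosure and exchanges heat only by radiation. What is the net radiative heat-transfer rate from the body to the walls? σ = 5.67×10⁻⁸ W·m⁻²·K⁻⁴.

P_net ≈ 407 W

For a small grey body in a large enclosure: P_net = εσA(T_body⁴ − T_wall⁴).
A = 4πr² = 0.5027 m²; T_body⁴ − T_wall⁴ = 6.555×10¹⁰ − 1.794×10¹⁰ = 4.761×10¹⁰ K⁴.
|P_net| = 0.30·5.67×10⁻⁸·0.5027·4.761×10¹⁰.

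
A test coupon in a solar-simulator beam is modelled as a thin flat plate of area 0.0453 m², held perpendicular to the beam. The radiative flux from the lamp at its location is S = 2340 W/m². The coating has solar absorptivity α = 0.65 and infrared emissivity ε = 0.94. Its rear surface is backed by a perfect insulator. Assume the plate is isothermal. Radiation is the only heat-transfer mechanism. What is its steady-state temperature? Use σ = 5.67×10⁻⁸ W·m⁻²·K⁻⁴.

At equilibrium, absorbed power = emitted power.
Absorbing cross-section = A = 0.04530 m²; emitting surface = A = 0.04530 m² (ratio 1).
αS·A_cross = εσ·A_surf·T⁴  ⇒  T⁴ = αS/(ε·1σ).
T⁴ = 0.650·2340/(0.94·1·5.67×10⁻⁸) = 2.854×10¹⁰ K⁴.
T = (2.854×10¹⁰)^(1/4).

T ≈ 411 K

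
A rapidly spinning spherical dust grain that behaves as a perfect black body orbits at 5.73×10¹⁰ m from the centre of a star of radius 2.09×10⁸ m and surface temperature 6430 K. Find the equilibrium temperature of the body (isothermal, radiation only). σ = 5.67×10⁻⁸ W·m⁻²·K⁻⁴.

The star's surface emits σT_*⁴; at distance d the flux is S = σT_*⁴(R_*/d)².
S = 5.67×10⁻⁸·(6430)⁴·(2.09×10⁸/5.73×10¹⁰)² = 1289 W/m².
For an isothermal sphere T⁴ = (1−a)S/(4σ) = 5.685×10⁹ K⁴.

T ≈ 275 K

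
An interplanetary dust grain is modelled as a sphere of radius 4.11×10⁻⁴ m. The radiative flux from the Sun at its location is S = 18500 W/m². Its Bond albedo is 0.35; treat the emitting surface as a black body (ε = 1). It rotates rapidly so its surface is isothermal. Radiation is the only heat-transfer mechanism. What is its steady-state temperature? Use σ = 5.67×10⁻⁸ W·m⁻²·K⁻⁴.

At equilibrium, absorbed power = emitted power.
Absorbing cross-section = πr² = 5.307×10⁻⁷ m²; emitting surface = 4πr² = 2.123×10⁻⁶ m² (ratio 4).
(1−a)S·A_cross = εσ·A_surf·T⁴  ⇒  T⁴ = (1−a)S/(4σ).
T⁴ = 0.650·18500/(4·5.67×10⁻⁸) = 5.302×10¹⁰ K⁴.
T = (5.302×10¹⁰)^(1/4).

T ≈ 480 K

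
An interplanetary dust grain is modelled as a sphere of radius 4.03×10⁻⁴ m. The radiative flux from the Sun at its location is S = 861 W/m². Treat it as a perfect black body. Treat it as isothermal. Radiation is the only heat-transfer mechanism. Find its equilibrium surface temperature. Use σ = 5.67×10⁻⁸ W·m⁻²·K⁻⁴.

T ≈ 248 K

At equilibrium, absorbed power = emitted power.
Absorbing cross-section = πr² = 5.102×10⁻⁷ m²; emitting surface = 4πr² = 2.041×10⁻⁶ m² (ratio 4).
S·A_cross = εσ·A_surf·T⁴  ⇒  T⁴ = S/(4σ).
T⁴ = 1.00·861/(4·5.67×10⁻⁸) = 3.796×10⁹ K⁴.
T = (3.796×10⁹)^(1/4).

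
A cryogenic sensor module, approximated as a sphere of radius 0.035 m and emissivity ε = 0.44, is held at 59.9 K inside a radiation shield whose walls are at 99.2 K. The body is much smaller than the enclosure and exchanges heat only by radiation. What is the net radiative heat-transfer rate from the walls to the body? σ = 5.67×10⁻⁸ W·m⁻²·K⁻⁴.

For a small grey body in a large enclosure: P_net = εσA(T_body⁴ − T_wall⁴).
A = 4πr² = 0.01539 m²; T_body⁴ − T_wall⁴ = 1.287×10⁷ − 9.684×10⁷ = -8.396×10⁷ K⁴.
|P_net| = 0.44·5.67×10⁻⁸·0.01539·8.396×10⁷.

P_net ≈ 0.0322 W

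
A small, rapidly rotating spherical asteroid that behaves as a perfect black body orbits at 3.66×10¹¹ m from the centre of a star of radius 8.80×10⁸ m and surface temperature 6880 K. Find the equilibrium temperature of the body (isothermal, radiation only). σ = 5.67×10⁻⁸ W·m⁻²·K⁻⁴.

T ≈ 239 K

The star's surface emits σT_*⁴; at distance d the flux is S = σT_*⁴(R_*/d)².
S = 5.67×10⁻⁸·(6880)⁴·(8.80×10⁸/3.66×10¹¹)² = 734.4 W/m².
For an isothermal sphere T⁴ = (1−a)S/(4σ) = 3.238×10⁹ K⁴.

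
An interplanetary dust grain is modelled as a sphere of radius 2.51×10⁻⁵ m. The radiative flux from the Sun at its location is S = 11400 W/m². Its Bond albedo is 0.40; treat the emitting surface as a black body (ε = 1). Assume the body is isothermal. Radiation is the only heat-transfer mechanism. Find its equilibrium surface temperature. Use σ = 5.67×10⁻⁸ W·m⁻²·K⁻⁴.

T ≈ 417 K

At equilibrium, absorbed power = emitted power.
Absorbing cross-section = πr² = 1.979×10⁻⁹ m²; emitting surface = 4πr² = 7.917×10⁻⁹ m² (ratio 4).
(1−a)S·A_cross = εσ·A_surf·T⁴  ⇒  T⁴ = (1−a)S/(4σ).
T⁴ = 0.600·11400/(4·5.67×10⁻⁸) = 3.016×10¹⁰ K⁴.
T = (3.016×10¹⁰)^(1/4).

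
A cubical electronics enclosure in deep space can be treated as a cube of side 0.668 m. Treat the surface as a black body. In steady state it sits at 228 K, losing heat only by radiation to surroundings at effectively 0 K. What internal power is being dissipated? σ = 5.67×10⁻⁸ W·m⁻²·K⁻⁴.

Steady state: P = εσA T⁴.
A = 6L² = 2.677 m²; T⁴ = (228)⁴ = 2.702×10⁹ K⁴.
P = 1.0 × 5.67×10⁻⁸ × 2.677 × 2.702×10⁹.

P ≈ 410 W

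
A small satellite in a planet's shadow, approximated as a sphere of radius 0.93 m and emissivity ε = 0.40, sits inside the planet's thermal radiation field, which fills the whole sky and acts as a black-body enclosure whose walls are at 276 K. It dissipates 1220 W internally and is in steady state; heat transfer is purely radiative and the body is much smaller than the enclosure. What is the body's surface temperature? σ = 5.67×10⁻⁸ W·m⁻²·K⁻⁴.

For a small grey body in a large enclosure, net radiated power = εσA(T⁴ − T_w⁴).
Steady state: P = εσA(T⁴ − T_w⁴) with A = 4πr² = 10.87 m².
T⁴ = P/(εσA) + T_w⁴ = 1220/(0.40·5.67×10⁻⁸·10.87) + (276)⁴
    = 4.949×10⁹ + 5.803×10⁹ = 1.075×10¹⁰ K⁴.

T ≈ 322 K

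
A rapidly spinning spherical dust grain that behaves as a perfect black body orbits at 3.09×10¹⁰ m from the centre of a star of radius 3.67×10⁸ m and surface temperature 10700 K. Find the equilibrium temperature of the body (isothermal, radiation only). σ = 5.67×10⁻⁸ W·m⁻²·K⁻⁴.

T ≈ 825 K

The star's surface emits σT_*⁴; at distance d the flux is S = σT_*⁴(R_*/d)².
S = 5.67×10⁻⁸·(10700)⁴·(3.67×10⁸/3.09×10¹⁰)² = 1.048×10⁵ W/m².
For an isothermal sphere T⁴ = (1−a)S/(4σ) = 4.623×10¹¹ K⁴.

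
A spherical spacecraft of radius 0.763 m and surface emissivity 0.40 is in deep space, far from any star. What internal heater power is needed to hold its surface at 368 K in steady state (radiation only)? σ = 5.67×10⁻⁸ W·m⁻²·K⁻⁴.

P = εσ·4πr²·T⁴.
4πr² = 7.316 m²; T⁴ = 1.834×10¹⁰ K⁴.
P = 0.40·5.67×10⁻⁸·7.316·1.834×10¹⁰.

P ≈ 3040 W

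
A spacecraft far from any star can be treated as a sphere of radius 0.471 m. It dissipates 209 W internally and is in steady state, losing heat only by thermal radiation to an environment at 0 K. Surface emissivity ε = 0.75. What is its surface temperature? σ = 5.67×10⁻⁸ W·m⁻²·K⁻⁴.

T ≈ 205 K

Steady state: internal power = radiated power, P = εσA T⁴.
Radiating area A = 4πr² = 2.788 m².
T⁴ = P/(εσA) = 209/(0.75·5.67×10⁻⁸·2.788) = 1.763×10⁹ K⁴.
T = (1.763×10⁹)^(1/4).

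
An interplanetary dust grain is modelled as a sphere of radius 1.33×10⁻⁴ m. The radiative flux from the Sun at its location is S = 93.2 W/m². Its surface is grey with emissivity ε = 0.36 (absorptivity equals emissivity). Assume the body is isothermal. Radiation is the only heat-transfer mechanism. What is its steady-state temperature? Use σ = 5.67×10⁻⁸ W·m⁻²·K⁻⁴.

T ≈ 142 K

At equilibrium, absorbed power = emitted power.
Absorbing cross-section = πr² = 5.557×10⁻⁸ m²; emitting surface = 4πr² = 2.223×10⁻⁷ m² (ratio 4).
εS·A_cross = εσ·A_surf·T⁴  ⇒  T⁴ = S/(4σ)   (ε cancels).
T⁴ = 93.2/(4·5.67×10⁻⁸) = 4.109×10⁸ K⁴.
T = (4.109×10⁸)^(1/4).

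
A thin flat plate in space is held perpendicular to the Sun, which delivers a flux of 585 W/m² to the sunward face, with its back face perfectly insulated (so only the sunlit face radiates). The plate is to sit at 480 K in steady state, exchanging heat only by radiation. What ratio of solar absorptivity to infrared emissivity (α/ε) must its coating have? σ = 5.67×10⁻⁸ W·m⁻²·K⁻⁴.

α/ε ≈ 5.15

Balance: αS·A = εσ·1A·T⁴ ⇒ α/ε = σT⁴/S.
α/ε = 5.67×10⁻⁸·(480)⁴/585 = 5.67×10⁻⁸·5.308×10¹⁰/585.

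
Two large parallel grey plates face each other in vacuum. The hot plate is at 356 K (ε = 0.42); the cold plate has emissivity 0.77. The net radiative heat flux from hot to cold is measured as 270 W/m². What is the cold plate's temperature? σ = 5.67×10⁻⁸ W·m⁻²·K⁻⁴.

q = σ(T₁⁴ − T₂⁴)/(1/ε₁ + 1/ε₂ − 1); denominator = 2.680.
T₂⁴ = T₁⁴ − q·(1/ε₁+1/ε₂−1)/σ = 1.606×10¹⁰ − 270·2.680/5.67×10⁻⁸
    = 3.302×10⁹ K⁴.

T₂ ≈ 240 K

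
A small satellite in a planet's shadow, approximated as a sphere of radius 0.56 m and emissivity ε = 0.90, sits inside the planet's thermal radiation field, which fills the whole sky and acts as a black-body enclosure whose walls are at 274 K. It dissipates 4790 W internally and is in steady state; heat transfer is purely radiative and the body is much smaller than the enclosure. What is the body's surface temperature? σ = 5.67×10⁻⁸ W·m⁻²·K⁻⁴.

T ≈ 414 K

For a small grey body in a large enclosure, net radiated power = εσA(T⁴ − T_w⁴).
Steady state: P = εσA(T⁴ − T_w⁴) with A = 4πr² = 3.941 m².
T⁴ = P/(εσA) + T_w⁴ = 4790/(0.90·5.67×10⁻⁸·3.941) + (274)⁴
    = 2.382×10¹⁰ + 5.636×10⁹ = 2.946×10¹⁰ K⁴.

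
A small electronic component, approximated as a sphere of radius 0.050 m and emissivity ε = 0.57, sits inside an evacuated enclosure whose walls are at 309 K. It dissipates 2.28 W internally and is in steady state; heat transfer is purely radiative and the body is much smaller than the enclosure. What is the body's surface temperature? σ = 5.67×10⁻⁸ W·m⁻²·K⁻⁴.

For a small grey body in a large enclosure, net radiated power = εσA(T⁴ − T_w⁴).
Steady state: P = εσA(T⁴ − T_w⁴) with A = 4πr² = 0.03142 m².
T⁴ = P/(εσA) + T_w⁴ = 2.28/(0.57·5.67×10⁻⁸·0.03142) + (309)⁴
    = 2.246×10⁹ + 9.117×10⁹ = 1.136×10¹⁰ K⁴.

T ≈ 326 K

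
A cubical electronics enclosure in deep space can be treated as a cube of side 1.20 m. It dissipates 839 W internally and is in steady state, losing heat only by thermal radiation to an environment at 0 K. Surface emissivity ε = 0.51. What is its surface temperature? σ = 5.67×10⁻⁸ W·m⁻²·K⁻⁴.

T ≈ 241 K

Steady state: internal power = radiated power, P = εσA T⁴.
Radiating area A = 6L² = 8.640 m².
T⁴ = P/(εσA) = 839/(0.51·5.67×10⁻⁸·8.640) = 3.358×10⁹ K⁴.
T = (3.358×10⁹)^(1/4).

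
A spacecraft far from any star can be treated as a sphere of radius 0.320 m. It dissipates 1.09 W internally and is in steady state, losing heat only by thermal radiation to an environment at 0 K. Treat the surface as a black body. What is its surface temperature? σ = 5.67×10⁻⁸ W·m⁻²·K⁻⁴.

Steady state: internal power = radiated power, P = εσA T⁴.
Radiating area A = 4πr² = 1.287 m².
T⁴ = P/(εσA) = 1.09/(1.0·5.67×10⁻⁸·1.287) = 1.494×10⁷ K⁴.
T = (1.494×10⁷)^(1/4).

T ≈ 62.2 K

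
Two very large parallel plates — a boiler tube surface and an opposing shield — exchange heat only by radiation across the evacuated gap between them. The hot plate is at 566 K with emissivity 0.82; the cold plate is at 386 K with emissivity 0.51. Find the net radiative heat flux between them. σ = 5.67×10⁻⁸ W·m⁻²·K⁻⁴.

q ≈ 2090 W/m²

For two infinite grey parallel plates, q = σ(T₁⁴ − T₂⁴)/(1/ε₁ + 1/ε₂ − 1).
T₁⁴ − T₂⁴ = 1.026×10¹¹ − 2.220×10¹⁰ = 8.043×10¹⁰ K⁴.
1/ε₁ + 1/ε₂ − 1 = 1.220 + 1.961 − 1 = 2.180.
q = 5.67×10⁻⁸ × 8.043×10¹⁰ / 2.180.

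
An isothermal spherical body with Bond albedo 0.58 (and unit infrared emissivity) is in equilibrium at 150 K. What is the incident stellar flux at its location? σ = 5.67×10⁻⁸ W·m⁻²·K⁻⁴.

S ≈ 273 W/m²

(1−a)S·πr² = σ·4πr²·T⁴ ⇒ S = 4σT⁴/(1−a).
S = 4·5.67×10⁻⁸·5.062×10⁸/0.420.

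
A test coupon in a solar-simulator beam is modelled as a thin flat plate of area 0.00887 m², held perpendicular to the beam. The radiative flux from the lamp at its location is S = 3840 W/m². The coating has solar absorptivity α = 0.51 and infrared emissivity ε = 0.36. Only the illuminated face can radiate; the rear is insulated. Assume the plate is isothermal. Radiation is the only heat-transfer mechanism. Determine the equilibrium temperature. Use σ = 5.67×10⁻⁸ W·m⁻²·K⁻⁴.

T ≈ 557 K

At equilibrium, absorbed power = emitted power.
Absorbing cross-section = A = 0.008870 m²; emitting surface = A = 0.008870 m² (ratio 1).
αS·A_cross = εσ·A_surf·T⁴  ⇒  T⁴ = αS/(ε·1σ).
T⁴ = 0.510·3840/(0.36·1·5.67×10⁻⁸) = 9.594×10¹⁰ K⁴.
T = (9.594×10¹⁰)^(1/4).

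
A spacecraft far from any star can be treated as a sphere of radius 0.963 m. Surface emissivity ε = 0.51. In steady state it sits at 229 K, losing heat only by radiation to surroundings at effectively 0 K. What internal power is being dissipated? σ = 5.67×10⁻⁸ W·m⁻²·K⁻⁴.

Steady state: P = εσA T⁴.
A = 4πr² = 11.65 m²; T⁴ = (229)⁴ = 2.750×10⁹ K⁴.
P = 0.51 × 5.67×10⁻⁸ × 11.65 × 2.750×10⁹.

P ≈ 927 W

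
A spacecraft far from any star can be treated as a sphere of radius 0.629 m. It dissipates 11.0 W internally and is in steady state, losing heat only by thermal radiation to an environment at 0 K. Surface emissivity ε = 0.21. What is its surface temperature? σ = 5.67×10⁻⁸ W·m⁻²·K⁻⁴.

Steady state: internal power = radiated power, P = εσA T⁴.
Radiating area A = 4πr² = 4.972 m².
T⁴ = P/(εσA) = 11.0/(0.21·5.67×10⁻⁸·4.972) = 1.858×10⁸ K⁴.
T = (1.858×10⁸)^(1/4).

T ≈ 117 K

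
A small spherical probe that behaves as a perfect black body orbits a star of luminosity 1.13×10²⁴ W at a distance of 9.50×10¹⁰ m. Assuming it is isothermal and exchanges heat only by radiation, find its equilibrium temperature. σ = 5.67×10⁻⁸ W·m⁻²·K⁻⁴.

First find the stellar flux at distance d: S = L/(4πd²) = 1.13×10²⁴/(4π·(9.50×10¹⁰)²) = 9.964 W/m².
For an isothermal sphere, absorbed (1−a)S·πr² = emitted σ·4πr²·T⁴, so T⁴ = (1−a)S/(4σ).
T⁴ = 1.00·9.964/(4·5.67×10⁻⁸) = 4.393×10⁷ K⁴.

T ≈ 81.4 K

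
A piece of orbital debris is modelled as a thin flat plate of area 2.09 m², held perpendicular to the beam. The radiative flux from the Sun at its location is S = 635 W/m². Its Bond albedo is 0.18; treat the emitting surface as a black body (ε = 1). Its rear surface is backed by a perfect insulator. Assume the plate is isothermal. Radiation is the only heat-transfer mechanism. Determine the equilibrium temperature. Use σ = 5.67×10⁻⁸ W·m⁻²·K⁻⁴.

T ≈ 310 K

At equilibrium, absorbed power = emitted power.
Absorbing cross-section = A = 2.090 m²; emitting surface = A = 2.090 m² (ratio 1).
(1−a)S·A_cross = εσ·A_surf·T⁴  ⇒  T⁴ = (1−a)S/(1σ).
T⁴ = 0.820·635/(1·5.67×10⁻⁸) = 9.183×10⁹ K⁴.
T = (9.183×10⁹)^(1/4).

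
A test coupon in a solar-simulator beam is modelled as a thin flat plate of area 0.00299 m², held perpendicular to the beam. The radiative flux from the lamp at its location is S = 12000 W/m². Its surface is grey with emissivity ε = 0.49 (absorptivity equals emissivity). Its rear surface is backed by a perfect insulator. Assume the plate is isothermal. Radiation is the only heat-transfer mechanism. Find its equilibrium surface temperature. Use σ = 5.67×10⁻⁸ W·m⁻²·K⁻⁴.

At equilibrium, absorbed power = emitted power.
Absorbing cross-section = A = 0.002990 m²; emitting surface = A = 0.002990 m² (ratio 1).
εS·A_cross = εσ·A_surf·T⁴  ⇒  T⁴ = S/(1σ)   (ε cancels).
T⁴ = 12000/(1·5.67×10⁻⁸) = 2.116×10¹¹ K⁴.
T = (2.116×10¹¹)^(1/4).

T ≈ 678 K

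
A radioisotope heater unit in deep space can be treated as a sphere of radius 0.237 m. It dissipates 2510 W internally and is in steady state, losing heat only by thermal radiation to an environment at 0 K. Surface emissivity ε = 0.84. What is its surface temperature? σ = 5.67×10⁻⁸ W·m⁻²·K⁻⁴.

Steady state: internal power = radiated power, P = εσA T⁴.
Radiating area A = 4πr² = 0.7058 m².
T⁴ = P/(εσA) = 2510/(0.84·5.67×10⁻⁸·0.7058) = 7.466×10¹⁰ K⁴.
T = (7.466×10¹⁰)^(1/4).

T ≈ 523 K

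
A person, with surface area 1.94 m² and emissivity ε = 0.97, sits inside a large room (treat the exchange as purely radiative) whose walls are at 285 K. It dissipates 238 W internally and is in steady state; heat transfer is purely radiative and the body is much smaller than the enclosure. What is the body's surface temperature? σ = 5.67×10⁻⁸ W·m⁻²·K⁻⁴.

T ≈ 307 K

For a small grey body in a large enclosure, net radiated power = εσA(T⁴ − T_w⁴).
Steady state: P = εσA(T⁴ − T_w⁴) with A = 1.94 m².
T⁴ = P/(εσA) + T_w⁴ = 238/(0.97·5.67×10⁻⁸·1.940) + (285)⁴
    = 2.231×10⁹ + 6.598×10⁹ = 8.828×10⁹ K⁴.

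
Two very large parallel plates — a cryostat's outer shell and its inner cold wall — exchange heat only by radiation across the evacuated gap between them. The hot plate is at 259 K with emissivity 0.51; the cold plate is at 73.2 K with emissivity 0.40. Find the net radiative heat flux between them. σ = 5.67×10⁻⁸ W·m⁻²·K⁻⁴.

q ≈ 73.3 W/m²

For two infinite grey parallel plates, q = σ(T₁⁴ − T₂⁴)/(1/ε₁ + 1/ε₂ − 1).
T₁⁴ − T₂⁴ = 4.500×10⁹ − 2.871×10⁷ = 4.471×10⁹ K⁴.
1/ε₁ + 1/ε₂ − 1 = 1.961 + 2.500 − 1 = 3.461.
q = 5.67×10⁻⁸ × 4.471×10⁹ / 3.461.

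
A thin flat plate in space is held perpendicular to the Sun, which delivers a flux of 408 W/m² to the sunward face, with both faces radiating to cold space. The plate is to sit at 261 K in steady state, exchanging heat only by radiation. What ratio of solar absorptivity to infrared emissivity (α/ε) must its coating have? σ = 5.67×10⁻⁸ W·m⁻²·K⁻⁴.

Balance: αS·A = εσ·2A·T⁴ ⇒ α/ε = 2σT⁴/S.
α/ε = 2·5.67×10⁻⁸·(261)⁴/408 = 2·5.67×10⁻⁸·4.640×10⁹/408.

α/ε ≈ 1.29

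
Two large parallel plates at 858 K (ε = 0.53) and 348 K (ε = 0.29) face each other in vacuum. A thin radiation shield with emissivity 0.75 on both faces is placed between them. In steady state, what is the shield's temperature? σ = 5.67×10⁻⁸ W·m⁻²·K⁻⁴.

In steady state the net flux on the hot side equals that on the cold side.
σ(T₁⁴−T_s⁴)/D₁ = σ(T_s⁴−T₂⁴)/D₂, with D₁ = 1/ε₁+1/ε_s−1 = 2.220, D₂ = 1/ε_s+1/ε₂−1 = 3.782.
Solve for T_s⁴: T_s⁴ = (D₂·T₁⁴ + D₁·T₂⁴)/(D₁+D₂) = 3.469×10¹¹ K⁴.

T_s ≈ 767 K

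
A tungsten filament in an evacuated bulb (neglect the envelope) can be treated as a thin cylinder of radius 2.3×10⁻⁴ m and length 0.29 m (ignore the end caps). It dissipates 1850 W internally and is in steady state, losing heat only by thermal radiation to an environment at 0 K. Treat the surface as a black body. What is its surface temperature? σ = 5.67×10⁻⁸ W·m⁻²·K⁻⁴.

T ≈ 2970 K

Steady state: internal power = radiated power, P = εσA T⁴.
Radiating area A = 2πrL = 4.191×10⁻⁴ m².
T⁴ = P/(εσA) = 1850/(1.0·5.67×10⁻⁸·4.191×10⁻⁴) = 7.785×10¹³ K⁴.
T = (7.785×10¹³)^(1/4).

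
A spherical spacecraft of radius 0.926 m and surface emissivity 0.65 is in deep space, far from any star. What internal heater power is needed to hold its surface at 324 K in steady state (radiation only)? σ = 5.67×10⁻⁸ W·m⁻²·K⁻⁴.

P = εσ·4πr²·T⁴.
4πr² = 10.78 m²; T⁴ = 1.102×10¹⁰ K⁴.
P = 0.65·5.67×10⁻⁸·10.78·1.102×10¹⁰.

P ≈ 4380 W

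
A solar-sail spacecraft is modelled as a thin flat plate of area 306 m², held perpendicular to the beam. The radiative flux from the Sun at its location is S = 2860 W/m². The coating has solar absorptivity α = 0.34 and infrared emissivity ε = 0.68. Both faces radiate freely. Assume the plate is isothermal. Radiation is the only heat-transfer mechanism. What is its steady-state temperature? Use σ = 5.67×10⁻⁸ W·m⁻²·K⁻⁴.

At equilibrium, absorbed power = emitted power.
Absorbing cross-section = A = 306.0 m²; emitting surface = 2A = 612.0 m² (ratio 2).
αS·A_cross = εσ·A_surf·T⁴  ⇒  T⁴ = αS/(ε·2σ).
T⁴ = 0.340·2860/(0.68·2·5.67×10⁻⁸) = 1.261×10¹⁰ K⁴.
T = (1.261×10¹⁰)^(1/4).

T ≈ 335 K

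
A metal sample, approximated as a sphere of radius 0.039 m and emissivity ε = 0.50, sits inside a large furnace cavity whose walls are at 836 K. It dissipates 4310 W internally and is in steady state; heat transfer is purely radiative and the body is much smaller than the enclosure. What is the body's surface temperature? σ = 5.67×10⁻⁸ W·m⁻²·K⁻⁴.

T ≈ 1700 K

For a small grey body in a large enclosure, net radiated power = εσA(T⁴ − T_w⁴).
Steady state: P = εσA(T⁴ − T_w⁴) with A = 4πr² = 0.01911 m².
T⁴ = P/(εσA) + T_w⁴ = 4310/(0.50·5.67×10⁻⁸·0.01911) + (836)⁴
    = 7.954×10¹² + 4.885×10¹¹ = 8.442×10¹² K⁴.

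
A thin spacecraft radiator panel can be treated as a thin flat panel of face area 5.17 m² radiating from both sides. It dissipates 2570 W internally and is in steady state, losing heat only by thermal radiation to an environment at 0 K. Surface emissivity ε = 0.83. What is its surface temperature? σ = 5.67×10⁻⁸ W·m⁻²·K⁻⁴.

T ≈ 270 K

Steady state: internal power = radiated power, P = εσA T⁴.
Radiating area A = 2·5.17 = 10.34 m².
T⁴ = P/(εσA) = 2570/(0.83·5.67×10⁻⁸·10.34) = 5.281×10⁹ K⁴.
T = (5.281×10⁹)^(1/4).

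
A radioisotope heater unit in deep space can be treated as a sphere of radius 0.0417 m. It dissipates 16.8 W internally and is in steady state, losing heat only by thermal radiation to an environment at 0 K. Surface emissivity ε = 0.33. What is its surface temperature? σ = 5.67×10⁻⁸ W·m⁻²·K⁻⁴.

T ≈ 450 K

Steady state: internal power = radiated power, P = εσA T⁴.
Radiating area A = 4πr² = 0.02185 m².
T⁴ = P/(εσA) = 16.8/(0.33·5.67×10⁻⁸·0.02185) = 4.109×10¹⁰ K⁴.
T = (4.109×10¹⁰)^(1/4).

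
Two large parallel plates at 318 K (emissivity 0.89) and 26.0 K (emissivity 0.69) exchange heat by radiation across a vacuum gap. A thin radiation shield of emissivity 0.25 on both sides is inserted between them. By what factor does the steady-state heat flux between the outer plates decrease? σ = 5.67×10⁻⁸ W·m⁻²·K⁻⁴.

factor ≈ 5.45

Without shield: q₀ = σΔ(T⁴)/(1/ε₁+1/ε₂−1) with denominator 1.573.
With shield the two gaps are in series; the resistances add: (1/ε₁+1/ε_s−1)+(1/ε_s+1/ε₂−1) = 4.124+4.449 = 8.573.
Heat-flux ratio q₀/q = 8.573/1.573.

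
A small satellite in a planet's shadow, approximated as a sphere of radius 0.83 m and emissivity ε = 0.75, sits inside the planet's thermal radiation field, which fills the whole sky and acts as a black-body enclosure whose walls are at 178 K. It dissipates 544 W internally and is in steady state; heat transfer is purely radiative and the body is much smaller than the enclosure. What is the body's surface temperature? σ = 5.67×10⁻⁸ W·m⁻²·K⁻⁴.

T ≈ 223 K

For a small grey body in a large enclosure, net radiated power = εσA(T⁴ − T_w⁴).
Steady state: P = εσA(T⁴ − T_w⁴) with A = 4πr² = 8.657 m².
T⁴ = P/(εσA) + T_w⁴ = 544/(0.75·5.67×10⁻⁸·8.657) + (178)⁴
    = 1.478×10⁹ + 1.004×10⁹ = 2.482×10⁹ K⁴.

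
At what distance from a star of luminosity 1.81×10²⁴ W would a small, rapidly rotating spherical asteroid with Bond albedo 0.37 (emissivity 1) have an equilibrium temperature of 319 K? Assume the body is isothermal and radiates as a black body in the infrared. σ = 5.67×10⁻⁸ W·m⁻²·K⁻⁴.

For an isothermal black-emitting sphere, (1−a)S·πr² = σ·4πr²·T⁴ ⇒ S = 4σT⁴/(1−a).
S = 4·5.67×10⁻⁸·(319)⁴/0.630 = 3728 W/m².
Flux falls as S = L/(4πd²), so d = √(L/(4πS)) = √(1.81×10²⁴/(4π·3728)).

d ≈ 6.22×10⁹ m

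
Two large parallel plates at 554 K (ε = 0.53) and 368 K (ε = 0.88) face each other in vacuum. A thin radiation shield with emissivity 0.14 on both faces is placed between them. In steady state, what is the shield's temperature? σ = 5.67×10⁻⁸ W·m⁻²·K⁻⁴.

In steady state the net flux on the hot side equals that on the cold side.
σ(T₁⁴−T_s⁴)/D₁ = σ(T_s⁴−T₂⁴)/D₂, with D₁ = 1/ε₁+1/ε_s−1 = 8.030, D₂ = 1/ε_s+1/ε₂−1 = 7.279.
Solve for T_s⁴: T_s⁴ = (D₂·T₁⁴ + D₁·T₂⁴)/(D₁+D₂) = 5.441×10¹⁰ K⁴.

T_s ≈ 483 K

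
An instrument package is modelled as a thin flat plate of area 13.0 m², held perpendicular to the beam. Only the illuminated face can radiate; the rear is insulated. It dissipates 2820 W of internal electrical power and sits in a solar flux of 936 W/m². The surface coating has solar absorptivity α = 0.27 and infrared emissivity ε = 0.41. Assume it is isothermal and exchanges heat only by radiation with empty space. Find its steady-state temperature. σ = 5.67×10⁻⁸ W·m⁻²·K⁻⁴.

T ≈ 377 K

At steady state, absorbed solar power + internal power = radiated power.
Absorbed: α·S·A_cross = 0.27·936·13.00 = 3285 W (cross-section A).
Total input = 3285 + 2820 = 6105 W.
Radiated: εσ·A_surf·T⁴ with A_surf = A = 13.00 m².
T⁴ = 6105/(0.41·5.67×10⁻⁸·13.00) = 2.020×10¹⁰ K⁴.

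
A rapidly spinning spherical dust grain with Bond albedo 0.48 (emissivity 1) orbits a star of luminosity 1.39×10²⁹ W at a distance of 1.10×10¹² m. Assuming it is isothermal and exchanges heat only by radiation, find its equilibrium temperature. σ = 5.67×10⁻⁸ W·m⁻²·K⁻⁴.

T ≈ 380 K

First find the stellar flux at distance d: S = L/(4πd²) = 1.39×10²⁹/(4π·(1.10×10¹²)²) = 9142 W/m².
For an isothermal sphere, absorbed (1−a)S·πr² = emitted σ·4πr²·T⁴, so T⁴ = (1−a)S/(4σ).
T⁴ = 0.520·9142/(4·5.67×10⁻⁸) = 2.096×10¹⁰ K⁴.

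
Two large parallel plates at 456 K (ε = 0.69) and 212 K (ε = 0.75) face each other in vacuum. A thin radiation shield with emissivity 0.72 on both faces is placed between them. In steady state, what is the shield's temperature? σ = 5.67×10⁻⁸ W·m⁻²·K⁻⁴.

T_s ≈ 385 K

In steady state the net flux on the hot side equals that on the cold side.
σ(T₁⁴−T_s⁴)/D₁ = σ(T_s⁴−T₂⁴)/D₂, with D₁ = 1/ε₁+1/ε_s−1 = 1.838, D₂ = 1/ε_s+1/ε₂−1 = 1.722.
Solve for T_s⁴: T_s⁴ = (D₂·T₁⁴ + D₁·T₂⁴)/(D₁+D₂) = 2.196×10¹⁰ K⁴.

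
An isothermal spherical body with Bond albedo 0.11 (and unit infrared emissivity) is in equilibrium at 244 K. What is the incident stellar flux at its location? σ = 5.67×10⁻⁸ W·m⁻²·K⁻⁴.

(1−a)S·πr² = σ·4πr²·T⁴ ⇒ S = 4σT⁴/(1−a).
S = 4·5.67×10⁻⁸·3.545×10⁹/0.890.

S ≈ 903 W/m²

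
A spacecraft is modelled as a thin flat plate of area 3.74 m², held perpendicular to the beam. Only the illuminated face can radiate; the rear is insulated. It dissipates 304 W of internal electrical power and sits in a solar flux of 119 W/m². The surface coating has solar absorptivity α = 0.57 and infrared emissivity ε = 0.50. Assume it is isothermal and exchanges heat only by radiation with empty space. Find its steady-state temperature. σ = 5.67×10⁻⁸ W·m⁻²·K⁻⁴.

At steady state, absorbed solar power + internal power = radiated power.
Absorbed: α·S·A_cross = 0.57·119·3.740 = 253.7 W (cross-section A).
Total input = 253.7 + 304 = 557.7 W.
Radiated: εσ·A_surf·T⁴ with A_surf = A = 3.740 m².
T⁴ = 557.7/(0.50·5.67×10⁻⁸·3.740) = 5.260×10⁹ K⁴.

T ≈ 269 K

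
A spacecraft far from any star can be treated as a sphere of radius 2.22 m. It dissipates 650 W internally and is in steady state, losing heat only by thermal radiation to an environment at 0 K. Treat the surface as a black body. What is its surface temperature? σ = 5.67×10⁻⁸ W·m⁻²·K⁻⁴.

T ≈ 117 K

Steady state: internal power = radiated power, P = εσA T⁴.
Radiating area A = 4πr² = 61.93 m².
T⁴ = P/(εσA) = 650/(1.0·5.67×10⁻⁸·61.93) = 1.851×10⁸ K⁴.
T = (1.851×10⁸)^(1/4).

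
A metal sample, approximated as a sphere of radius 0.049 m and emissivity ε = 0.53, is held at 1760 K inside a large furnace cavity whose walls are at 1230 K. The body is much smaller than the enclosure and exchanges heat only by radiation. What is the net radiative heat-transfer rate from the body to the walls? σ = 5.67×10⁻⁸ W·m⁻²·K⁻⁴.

P_net ≈ 6620 W

For a small grey body in a large enclosure: P_net = εσA(T_body⁴ − T_wall⁴).
A = 4πr² = 0.03017 m²; T_body⁴ − T_wall⁴ = 9.595×10¹² − 2.289×10¹² = 7.306×10¹² K⁴.
|P_net| = 0.53·5.67×10⁻⁸·0.03017·7.306×10¹².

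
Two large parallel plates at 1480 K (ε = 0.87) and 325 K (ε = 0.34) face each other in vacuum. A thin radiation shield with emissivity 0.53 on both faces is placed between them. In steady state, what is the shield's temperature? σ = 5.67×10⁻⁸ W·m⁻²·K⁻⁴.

T_s ≈ 1330 K

In steady state the net flux on the hot side equals that on the cold side.
σ(T₁⁴−T_s⁴)/D₁ = σ(T_s⁴−T₂⁴)/D₂, with D₁ = 1/ε₁+1/ε_s−1 = 2.036, D₂ = 1/ε_s+1/ε₂−1 = 3.828.
Solve for T_s⁴: T_s⁴ = (D₂·T₁⁴ + D₁·T₂⁴)/(D₁+D₂) = 3.136×10¹² K⁴.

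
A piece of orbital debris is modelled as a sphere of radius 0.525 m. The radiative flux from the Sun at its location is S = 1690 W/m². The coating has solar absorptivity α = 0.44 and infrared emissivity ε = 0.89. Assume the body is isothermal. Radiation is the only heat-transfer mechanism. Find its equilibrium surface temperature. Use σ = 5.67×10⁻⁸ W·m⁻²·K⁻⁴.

T ≈ 246 K

At equilibrium, absorbed power = emitted power.
Absorbing cross-section = πr² = 0.8659 m²; emitting surface = 4πr² = 3.464 m² (ratio 4).
αS·A_cross = εσ·A_surf·T⁴  ⇒  T⁴ = αS/(ε·4σ).
T⁴ = 0.440·1690/(0.89·4·5.67×10⁻⁸) = 3.684×10⁹ K⁴.
T = (3.684×10⁹)^(1/4).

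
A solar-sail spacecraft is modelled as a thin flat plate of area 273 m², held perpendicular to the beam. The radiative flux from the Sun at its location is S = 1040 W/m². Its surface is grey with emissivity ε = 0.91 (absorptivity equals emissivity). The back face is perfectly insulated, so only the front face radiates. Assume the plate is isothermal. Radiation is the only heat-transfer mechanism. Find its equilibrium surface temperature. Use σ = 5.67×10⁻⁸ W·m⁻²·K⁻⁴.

T ≈ 368 K

At equilibrium, absorbed power = emitted power.
Absorbing cross-section = A = 273.0 m²; emitting surface = A = 273.0 m² (ratio 1).
εS·A_cross = εσ·A_surf·T⁴  ⇒  T⁴ = S/(1σ)   (ε cancels).
T⁴ = 1040/(1·5.67×10⁻⁸) = 1.834×10¹⁰ K⁴.
T = (1.834×10¹⁰)^(1/4).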